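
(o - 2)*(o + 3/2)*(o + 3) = o^3 + 5*o^2/2 - 9*o/2 - 9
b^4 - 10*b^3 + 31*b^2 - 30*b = b*(b - 5)*(b - 3)*(b - 2)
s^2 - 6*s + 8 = (s - 4)*(s - 2)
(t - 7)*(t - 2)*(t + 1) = t^3 - 8*t^2 + 5*t + 14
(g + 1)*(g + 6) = g^2 + 7*g + 6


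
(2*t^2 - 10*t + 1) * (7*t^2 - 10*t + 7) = 14*t^4 - 90*t^3 + 121*t^2 - 80*t + 7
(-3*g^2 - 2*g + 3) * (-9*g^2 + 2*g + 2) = 27*g^4 + 12*g^3 - 37*g^2 + 2*g + 6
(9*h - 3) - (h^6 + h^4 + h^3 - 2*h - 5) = -h^6 - h^4 - h^3 + 11*h + 2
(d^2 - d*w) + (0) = d^2 - d*w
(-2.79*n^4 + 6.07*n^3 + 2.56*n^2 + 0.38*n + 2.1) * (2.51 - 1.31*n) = 3.6549*n^5 - 14.9546*n^4 + 11.8821*n^3 + 5.9278*n^2 - 1.7972*n + 5.271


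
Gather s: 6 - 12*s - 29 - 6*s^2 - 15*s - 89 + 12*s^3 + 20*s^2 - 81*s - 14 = 12*s^3 + 14*s^2 - 108*s - 126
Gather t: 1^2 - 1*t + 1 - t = 2 - 2*t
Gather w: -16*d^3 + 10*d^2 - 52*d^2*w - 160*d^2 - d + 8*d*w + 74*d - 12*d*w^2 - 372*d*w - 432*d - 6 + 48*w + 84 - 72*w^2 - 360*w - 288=-16*d^3 - 150*d^2 - 359*d + w^2*(-12*d - 72) + w*(-52*d^2 - 364*d - 312) - 210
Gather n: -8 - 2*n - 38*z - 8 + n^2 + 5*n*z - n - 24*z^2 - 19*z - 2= n^2 + n*(5*z - 3) - 24*z^2 - 57*z - 18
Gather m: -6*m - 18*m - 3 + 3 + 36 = 36 - 24*m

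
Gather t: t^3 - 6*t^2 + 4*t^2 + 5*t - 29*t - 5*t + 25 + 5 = t^3 - 2*t^2 - 29*t + 30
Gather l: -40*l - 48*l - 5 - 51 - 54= -88*l - 110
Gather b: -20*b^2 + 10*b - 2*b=-20*b^2 + 8*b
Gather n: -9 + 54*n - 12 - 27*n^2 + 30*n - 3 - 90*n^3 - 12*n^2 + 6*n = -90*n^3 - 39*n^2 + 90*n - 24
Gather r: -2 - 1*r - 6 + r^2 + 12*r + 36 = r^2 + 11*r + 28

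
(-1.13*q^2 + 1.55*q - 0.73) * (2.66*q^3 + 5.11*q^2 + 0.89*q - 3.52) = -3.0058*q^5 - 1.6513*q^4 + 4.973*q^3 + 1.6268*q^2 - 6.1057*q + 2.5696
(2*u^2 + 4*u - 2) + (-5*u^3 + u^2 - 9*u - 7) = -5*u^3 + 3*u^2 - 5*u - 9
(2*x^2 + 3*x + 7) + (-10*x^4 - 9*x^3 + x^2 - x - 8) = -10*x^4 - 9*x^3 + 3*x^2 + 2*x - 1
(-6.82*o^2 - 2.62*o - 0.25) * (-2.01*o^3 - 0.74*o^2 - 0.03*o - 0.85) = 13.7082*o^5 + 10.313*o^4 + 2.6459*o^3 + 6.0606*o^2 + 2.2345*o + 0.2125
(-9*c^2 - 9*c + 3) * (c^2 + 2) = -9*c^4 - 9*c^3 - 15*c^2 - 18*c + 6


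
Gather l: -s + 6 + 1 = 7 - s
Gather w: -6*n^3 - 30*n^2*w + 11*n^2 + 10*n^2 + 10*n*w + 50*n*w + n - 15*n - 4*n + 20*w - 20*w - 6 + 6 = -6*n^3 + 21*n^2 - 18*n + w*(-30*n^2 + 60*n)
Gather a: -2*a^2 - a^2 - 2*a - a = -3*a^2 - 3*a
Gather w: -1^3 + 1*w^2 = w^2 - 1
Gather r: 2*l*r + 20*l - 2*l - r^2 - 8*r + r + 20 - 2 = 18*l - r^2 + r*(2*l - 7) + 18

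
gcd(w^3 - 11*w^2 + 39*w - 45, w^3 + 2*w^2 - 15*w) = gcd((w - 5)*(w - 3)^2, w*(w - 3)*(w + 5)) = w - 3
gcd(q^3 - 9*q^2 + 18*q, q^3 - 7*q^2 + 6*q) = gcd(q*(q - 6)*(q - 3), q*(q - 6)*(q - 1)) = q^2 - 6*q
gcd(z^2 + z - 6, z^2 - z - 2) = z - 2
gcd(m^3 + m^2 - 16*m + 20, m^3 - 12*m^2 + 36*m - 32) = m^2 - 4*m + 4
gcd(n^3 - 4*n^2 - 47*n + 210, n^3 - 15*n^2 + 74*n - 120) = n^2 - 11*n + 30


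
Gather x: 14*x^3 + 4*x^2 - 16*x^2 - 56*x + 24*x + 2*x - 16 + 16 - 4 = 14*x^3 - 12*x^2 - 30*x - 4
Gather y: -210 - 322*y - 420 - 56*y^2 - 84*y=-56*y^2 - 406*y - 630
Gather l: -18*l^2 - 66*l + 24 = -18*l^2 - 66*l + 24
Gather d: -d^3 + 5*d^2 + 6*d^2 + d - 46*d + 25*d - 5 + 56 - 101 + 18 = -d^3 + 11*d^2 - 20*d - 32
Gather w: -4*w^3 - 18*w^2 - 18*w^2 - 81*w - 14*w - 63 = -4*w^3 - 36*w^2 - 95*w - 63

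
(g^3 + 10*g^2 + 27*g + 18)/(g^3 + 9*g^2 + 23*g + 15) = (g + 6)/(g + 5)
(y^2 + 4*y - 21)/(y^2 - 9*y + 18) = (y + 7)/(y - 6)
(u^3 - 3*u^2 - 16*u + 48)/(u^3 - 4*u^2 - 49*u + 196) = (u^2 + u - 12)/(u^2 - 49)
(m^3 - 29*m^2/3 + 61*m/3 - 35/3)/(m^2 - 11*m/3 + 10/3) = (m^2 - 8*m + 7)/(m - 2)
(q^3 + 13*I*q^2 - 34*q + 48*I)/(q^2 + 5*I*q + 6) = q + 8*I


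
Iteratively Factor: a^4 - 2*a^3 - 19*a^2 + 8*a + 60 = (a + 3)*(a^3 - 5*a^2 - 4*a + 20) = (a - 2)*(a + 3)*(a^2 - 3*a - 10) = (a - 5)*(a - 2)*(a + 3)*(a + 2)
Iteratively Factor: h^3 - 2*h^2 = (h - 2)*(h^2) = h*(h - 2)*(h)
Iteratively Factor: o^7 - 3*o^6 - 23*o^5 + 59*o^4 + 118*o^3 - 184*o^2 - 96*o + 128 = (o + 2)*(o^6 - 5*o^5 - 13*o^4 + 85*o^3 - 52*o^2 - 80*o + 64) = (o - 1)*(o + 2)*(o^5 - 4*o^4 - 17*o^3 + 68*o^2 + 16*o - 64) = (o - 4)*(o - 1)*(o + 2)*(o^4 - 17*o^2 + 16) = (o - 4)*(o - 1)*(o + 2)*(o + 4)*(o^3 - 4*o^2 - o + 4) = (o - 4)*(o - 1)^2*(o + 2)*(o + 4)*(o^2 - 3*o - 4) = (o - 4)^2*(o - 1)^2*(o + 2)*(o + 4)*(o + 1)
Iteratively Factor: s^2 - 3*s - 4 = (s + 1)*(s - 4)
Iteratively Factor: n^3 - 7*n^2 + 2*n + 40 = (n - 4)*(n^2 - 3*n - 10) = (n - 5)*(n - 4)*(n + 2)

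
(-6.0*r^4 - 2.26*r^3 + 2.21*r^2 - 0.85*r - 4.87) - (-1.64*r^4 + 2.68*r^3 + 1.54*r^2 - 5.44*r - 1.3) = -4.36*r^4 - 4.94*r^3 + 0.67*r^2 + 4.59*r - 3.57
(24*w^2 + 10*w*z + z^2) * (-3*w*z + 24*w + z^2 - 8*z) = -72*w^3*z + 576*w^3 - 6*w^2*z^2 + 48*w^2*z + 7*w*z^3 - 56*w*z^2 + z^4 - 8*z^3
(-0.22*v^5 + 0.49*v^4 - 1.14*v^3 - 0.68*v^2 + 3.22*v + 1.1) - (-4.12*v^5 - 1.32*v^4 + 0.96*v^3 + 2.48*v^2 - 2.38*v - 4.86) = 3.9*v^5 + 1.81*v^4 - 2.1*v^3 - 3.16*v^2 + 5.6*v + 5.96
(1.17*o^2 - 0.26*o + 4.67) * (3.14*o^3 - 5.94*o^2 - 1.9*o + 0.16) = 3.6738*o^5 - 7.7662*o^4 + 13.9852*o^3 - 27.0586*o^2 - 8.9146*o + 0.7472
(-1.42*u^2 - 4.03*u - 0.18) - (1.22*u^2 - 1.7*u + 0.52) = -2.64*u^2 - 2.33*u - 0.7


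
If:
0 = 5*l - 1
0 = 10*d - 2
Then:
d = 1/5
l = 1/5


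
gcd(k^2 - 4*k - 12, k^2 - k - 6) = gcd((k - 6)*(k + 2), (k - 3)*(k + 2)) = k + 2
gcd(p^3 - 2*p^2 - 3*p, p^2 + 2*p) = p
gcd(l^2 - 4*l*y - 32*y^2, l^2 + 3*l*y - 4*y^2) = l + 4*y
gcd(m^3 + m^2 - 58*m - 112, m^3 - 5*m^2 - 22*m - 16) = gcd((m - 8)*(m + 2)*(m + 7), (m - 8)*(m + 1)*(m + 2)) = m^2 - 6*m - 16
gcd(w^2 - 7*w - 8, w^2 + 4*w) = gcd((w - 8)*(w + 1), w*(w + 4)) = 1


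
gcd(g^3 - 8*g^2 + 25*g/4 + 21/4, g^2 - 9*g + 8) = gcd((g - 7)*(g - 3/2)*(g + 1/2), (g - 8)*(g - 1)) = 1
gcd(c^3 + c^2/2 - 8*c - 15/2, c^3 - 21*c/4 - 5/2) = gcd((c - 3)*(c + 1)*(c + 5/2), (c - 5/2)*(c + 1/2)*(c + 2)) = 1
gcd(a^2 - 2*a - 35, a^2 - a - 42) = a - 7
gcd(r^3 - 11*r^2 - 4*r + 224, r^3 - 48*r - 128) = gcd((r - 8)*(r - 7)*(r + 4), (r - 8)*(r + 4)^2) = r^2 - 4*r - 32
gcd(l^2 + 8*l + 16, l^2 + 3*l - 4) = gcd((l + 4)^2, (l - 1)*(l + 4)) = l + 4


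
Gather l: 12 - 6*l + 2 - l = 14 - 7*l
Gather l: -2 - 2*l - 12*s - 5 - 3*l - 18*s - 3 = -5*l - 30*s - 10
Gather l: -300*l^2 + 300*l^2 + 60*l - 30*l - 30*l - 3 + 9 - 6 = 0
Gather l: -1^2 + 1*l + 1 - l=0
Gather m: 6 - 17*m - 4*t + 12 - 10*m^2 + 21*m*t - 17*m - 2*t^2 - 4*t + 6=-10*m^2 + m*(21*t - 34) - 2*t^2 - 8*t + 24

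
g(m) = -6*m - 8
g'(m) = -6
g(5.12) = -38.72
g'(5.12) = -6.00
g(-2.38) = 6.28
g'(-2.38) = -6.00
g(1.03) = -14.18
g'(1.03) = -6.00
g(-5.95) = 27.70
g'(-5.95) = -6.00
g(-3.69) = 14.14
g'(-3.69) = -6.00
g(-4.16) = 16.96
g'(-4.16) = -6.00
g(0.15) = -8.90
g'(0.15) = -6.00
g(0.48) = -10.88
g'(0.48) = -6.00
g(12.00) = -80.00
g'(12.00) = -6.00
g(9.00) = -62.00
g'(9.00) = -6.00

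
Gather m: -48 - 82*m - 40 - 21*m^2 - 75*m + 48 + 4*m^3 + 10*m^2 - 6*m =4*m^3 - 11*m^2 - 163*m - 40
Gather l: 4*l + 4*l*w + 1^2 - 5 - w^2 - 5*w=l*(4*w + 4) - w^2 - 5*w - 4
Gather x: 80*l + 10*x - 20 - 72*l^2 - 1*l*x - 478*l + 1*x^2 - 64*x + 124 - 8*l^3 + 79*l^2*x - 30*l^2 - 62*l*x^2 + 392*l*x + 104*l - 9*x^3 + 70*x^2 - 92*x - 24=-8*l^3 - 102*l^2 - 294*l - 9*x^3 + x^2*(71 - 62*l) + x*(79*l^2 + 391*l - 146) + 80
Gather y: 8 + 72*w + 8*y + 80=72*w + 8*y + 88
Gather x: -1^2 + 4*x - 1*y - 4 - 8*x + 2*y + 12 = -4*x + y + 7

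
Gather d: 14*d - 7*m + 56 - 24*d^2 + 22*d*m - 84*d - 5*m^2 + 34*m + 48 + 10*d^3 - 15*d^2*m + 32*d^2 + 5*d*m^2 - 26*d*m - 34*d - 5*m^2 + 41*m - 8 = 10*d^3 + d^2*(8 - 15*m) + d*(5*m^2 - 4*m - 104) - 10*m^2 + 68*m + 96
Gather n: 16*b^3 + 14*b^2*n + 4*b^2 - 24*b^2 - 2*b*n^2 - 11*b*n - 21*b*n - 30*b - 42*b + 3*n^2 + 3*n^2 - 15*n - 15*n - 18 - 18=16*b^3 - 20*b^2 - 72*b + n^2*(6 - 2*b) + n*(14*b^2 - 32*b - 30) - 36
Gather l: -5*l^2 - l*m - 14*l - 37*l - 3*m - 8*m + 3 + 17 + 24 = -5*l^2 + l*(-m - 51) - 11*m + 44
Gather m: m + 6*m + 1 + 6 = 7*m + 7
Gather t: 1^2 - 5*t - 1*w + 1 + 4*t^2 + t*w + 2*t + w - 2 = 4*t^2 + t*(w - 3)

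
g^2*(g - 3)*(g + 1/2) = g^4 - 5*g^3/2 - 3*g^2/2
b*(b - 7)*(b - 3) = b^3 - 10*b^2 + 21*b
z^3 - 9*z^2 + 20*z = z*(z - 5)*(z - 4)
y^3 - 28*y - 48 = (y - 6)*(y + 2)*(y + 4)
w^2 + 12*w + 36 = (w + 6)^2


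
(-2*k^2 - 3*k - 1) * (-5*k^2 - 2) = 10*k^4 + 15*k^3 + 9*k^2 + 6*k + 2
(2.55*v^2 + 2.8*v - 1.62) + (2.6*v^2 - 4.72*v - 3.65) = 5.15*v^2 - 1.92*v - 5.27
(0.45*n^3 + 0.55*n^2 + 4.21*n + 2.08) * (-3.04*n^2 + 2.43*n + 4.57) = -1.368*n^5 - 0.5785*n^4 - 9.4054*n^3 + 6.4206*n^2 + 24.2941*n + 9.5056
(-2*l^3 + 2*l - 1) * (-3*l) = 6*l^4 - 6*l^2 + 3*l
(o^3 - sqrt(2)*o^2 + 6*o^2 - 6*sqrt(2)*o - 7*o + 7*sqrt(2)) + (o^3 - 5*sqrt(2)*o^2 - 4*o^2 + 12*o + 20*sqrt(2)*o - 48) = 2*o^3 - 6*sqrt(2)*o^2 + 2*o^2 + 5*o + 14*sqrt(2)*o - 48 + 7*sqrt(2)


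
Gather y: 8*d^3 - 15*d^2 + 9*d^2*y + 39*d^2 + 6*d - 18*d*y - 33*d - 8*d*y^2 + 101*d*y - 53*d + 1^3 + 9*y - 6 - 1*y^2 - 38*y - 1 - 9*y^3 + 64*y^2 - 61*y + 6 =8*d^3 + 24*d^2 - 80*d - 9*y^3 + y^2*(63 - 8*d) + y*(9*d^2 + 83*d - 90)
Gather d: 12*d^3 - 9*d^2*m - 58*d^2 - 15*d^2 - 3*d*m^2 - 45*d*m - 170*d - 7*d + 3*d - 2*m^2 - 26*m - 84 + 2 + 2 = 12*d^3 + d^2*(-9*m - 73) + d*(-3*m^2 - 45*m - 174) - 2*m^2 - 26*m - 80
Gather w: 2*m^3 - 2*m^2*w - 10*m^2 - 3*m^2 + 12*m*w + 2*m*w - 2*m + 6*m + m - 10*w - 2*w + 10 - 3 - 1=2*m^3 - 13*m^2 + 5*m + w*(-2*m^2 + 14*m - 12) + 6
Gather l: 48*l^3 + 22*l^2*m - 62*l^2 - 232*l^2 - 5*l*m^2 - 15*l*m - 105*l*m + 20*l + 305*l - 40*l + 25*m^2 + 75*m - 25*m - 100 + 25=48*l^3 + l^2*(22*m - 294) + l*(-5*m^2 - 120*m + 285) + 25*m^2 + 50*m - 75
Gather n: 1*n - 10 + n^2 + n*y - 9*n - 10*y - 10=n^2 + n*(y - 8) - 10*y - 20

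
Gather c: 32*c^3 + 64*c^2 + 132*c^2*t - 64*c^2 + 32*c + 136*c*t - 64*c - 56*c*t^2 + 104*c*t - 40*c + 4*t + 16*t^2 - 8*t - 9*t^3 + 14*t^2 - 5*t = 32*c^3 + 132*c^2*t + c*(-56*t^2 + 240*t - 72) - 9*t^3 + 30*t^2 - 9*t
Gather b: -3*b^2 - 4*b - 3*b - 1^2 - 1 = -3*b^2 - 7*b - 2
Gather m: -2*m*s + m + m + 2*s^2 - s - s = m*(2 - 2*s) + 2*s^2 - 2*s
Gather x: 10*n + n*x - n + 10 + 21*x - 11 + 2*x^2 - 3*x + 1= 9*n + 2*x^2 + x*(n + 18)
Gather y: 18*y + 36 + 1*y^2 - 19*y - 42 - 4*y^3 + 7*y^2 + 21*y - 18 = -4*y^3 + 8*y^2 + 20*y - 24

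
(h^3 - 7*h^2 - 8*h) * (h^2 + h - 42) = h^5 - 6*h^4 - 57*h^3 + 286*h^2 + 336*h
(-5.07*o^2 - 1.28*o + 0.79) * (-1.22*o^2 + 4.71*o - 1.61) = 6.1854*o^4 - 22.3181*o^3 + 1.1701*o^2 + 5.7817*o - 1.2719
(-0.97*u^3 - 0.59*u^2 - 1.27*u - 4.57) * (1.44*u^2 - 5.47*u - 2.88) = -1.3968*u^5 + 4.4563*u^4 + 4.1921*u^3 + 2.0653*u^2 + 28.6555*u + 13.1616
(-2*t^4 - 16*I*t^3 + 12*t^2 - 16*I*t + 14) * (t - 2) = -2*t^5 + 4*t^4 - 16*I*t^4 + 12*t^3 + 32*I*t^3 - 24*t^2 - 16*I*t^2 + 14*t + 32*I*t - 28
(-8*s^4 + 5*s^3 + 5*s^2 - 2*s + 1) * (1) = -8*s^4 + 5*s^3 + 5*s^2 - 2*s + 1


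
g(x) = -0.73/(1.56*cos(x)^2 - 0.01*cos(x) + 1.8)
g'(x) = -0.73*(3.12*sin(x)*cos(x) - 0.01*sin(x))/(1.56*cos(x)^2 - 0.01*cos(x) + 1.8)^2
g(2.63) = -0.24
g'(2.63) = 0.11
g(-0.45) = -0.24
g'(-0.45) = 0.10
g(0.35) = -0.23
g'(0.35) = -0.07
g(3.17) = -0.22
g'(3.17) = -0.01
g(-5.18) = -0.35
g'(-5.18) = -0.20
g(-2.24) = -0.30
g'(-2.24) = -0.19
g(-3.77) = -0.26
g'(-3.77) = 0.14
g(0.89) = -0.30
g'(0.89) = -0.19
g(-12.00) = -0.25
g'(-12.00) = -0.12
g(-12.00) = -0.25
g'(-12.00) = -0.12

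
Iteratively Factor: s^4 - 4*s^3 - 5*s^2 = (s - 5)*(s^3 + s^2) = (s - 5)*(s + 1)*(s^2) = s*(s - 5)*(s + 1)*(s)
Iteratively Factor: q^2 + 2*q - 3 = (q + 3)*(q - 1)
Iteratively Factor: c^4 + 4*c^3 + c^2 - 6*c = (c - 1)*(c^3 + 5*c^2 + 6*c) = (c - 1)*(c + 2)*(c^2 + 3*c) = (c - 1)*(c + 2)*(c + 3)*(c)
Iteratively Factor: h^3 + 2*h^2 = (h + 2)*(h^2) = h*(h + 2)*(h)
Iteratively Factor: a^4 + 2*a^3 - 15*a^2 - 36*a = (a + 3)*(a^3 - a^2 - 12*a) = (a + 3)^2*(a^2 - 4*a) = a*(a + 3)^2*(a - 4)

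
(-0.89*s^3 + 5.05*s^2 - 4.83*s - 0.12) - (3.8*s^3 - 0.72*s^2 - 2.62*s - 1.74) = -4.69*s^3 + 5.77*s^2 - 2.21*s + 1.62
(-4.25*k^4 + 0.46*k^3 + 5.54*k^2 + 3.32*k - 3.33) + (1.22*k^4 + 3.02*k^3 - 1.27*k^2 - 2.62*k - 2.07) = -3.03*k^4 + 3.48*k^3 + 4.27*k^2 + 0.7*k - 5.4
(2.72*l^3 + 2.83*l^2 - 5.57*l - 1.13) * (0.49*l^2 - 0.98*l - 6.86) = 1.3328*l^5 - 1.2789*l^4 - 24.1619*l^3 - 14.5089*l^2 + 39.3176*l + 7.7518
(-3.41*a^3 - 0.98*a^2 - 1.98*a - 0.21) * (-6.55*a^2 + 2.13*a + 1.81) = 22.3355*a^5 - 0.8443*a^4 + 4.7095*a^3 - 4.6157*a^2 - 4.0311*a - 0.3801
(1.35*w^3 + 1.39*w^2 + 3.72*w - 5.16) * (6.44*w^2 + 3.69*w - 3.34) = 8.694*w^5 + 13.9331*w^4 + 24.5769*w^3 - 24.1462*w^2 - 31.4652*w + 17.2344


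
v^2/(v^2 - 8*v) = v/(v - 8)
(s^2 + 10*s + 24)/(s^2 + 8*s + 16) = (s + 6)/(s + 4)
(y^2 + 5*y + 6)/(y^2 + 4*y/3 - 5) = 3*(y + 2)/(3*y - 5)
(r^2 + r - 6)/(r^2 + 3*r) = (r - 2)/r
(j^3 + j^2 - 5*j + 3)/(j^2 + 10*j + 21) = (j^2 - 2*j + 1)/(j + 7)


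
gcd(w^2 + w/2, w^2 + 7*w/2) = w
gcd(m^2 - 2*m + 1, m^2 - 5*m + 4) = m - 1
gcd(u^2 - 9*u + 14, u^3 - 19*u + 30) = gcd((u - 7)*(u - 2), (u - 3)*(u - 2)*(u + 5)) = u - 2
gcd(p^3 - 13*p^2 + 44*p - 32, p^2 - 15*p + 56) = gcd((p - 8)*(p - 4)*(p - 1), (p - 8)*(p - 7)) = p - 8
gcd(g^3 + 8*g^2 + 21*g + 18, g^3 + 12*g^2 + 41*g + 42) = g^2 + 5*g + 6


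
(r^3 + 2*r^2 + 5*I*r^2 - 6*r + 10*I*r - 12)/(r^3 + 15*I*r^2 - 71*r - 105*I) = (r^2 + 2*r*(1 + I) + 4*I)/(r^2 + 12*I*r - 35)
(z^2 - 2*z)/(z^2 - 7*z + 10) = z/(z - 5)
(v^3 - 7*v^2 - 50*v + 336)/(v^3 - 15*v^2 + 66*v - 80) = (v^2 + v - 42)/(v^2 - 7*v + 10)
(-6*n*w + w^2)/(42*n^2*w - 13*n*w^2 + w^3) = 1/(-7*n + w)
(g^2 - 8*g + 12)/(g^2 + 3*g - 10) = (g - 6)/(g + 5)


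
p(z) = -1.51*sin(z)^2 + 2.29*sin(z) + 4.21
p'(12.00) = 3.30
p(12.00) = 2.55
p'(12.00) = 3.30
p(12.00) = 2.55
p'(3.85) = -3.23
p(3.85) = 2.08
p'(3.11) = -2.19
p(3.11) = 4.28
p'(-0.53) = 3.29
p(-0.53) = 2.67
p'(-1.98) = -2.01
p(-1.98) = 0.84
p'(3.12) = -2.22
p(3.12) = 4.26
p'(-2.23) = -2.86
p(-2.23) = 1.46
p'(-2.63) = -3.29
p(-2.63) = 2.73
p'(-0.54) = 3.30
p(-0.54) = 2.63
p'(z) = -3.02*sin(z)*cos(z) + 2.29*cos(z)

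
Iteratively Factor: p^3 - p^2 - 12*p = (p + 3)*(p^2 - 4*p) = (p - 4)*(p + 3)*(p)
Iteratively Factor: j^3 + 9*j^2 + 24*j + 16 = (j + 1)*(j^2 + 8*j + 16) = (j + 1)*(j + 4)*(j + 4)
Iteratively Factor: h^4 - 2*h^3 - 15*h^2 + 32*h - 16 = (h - 1)*(h^3 - h^2 - 16*h + 16) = (h - 1)*(h + 4)*(h^2 - 5*h + 4) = (h - 4)*(h - 1)*(h + 4)*(h - 1)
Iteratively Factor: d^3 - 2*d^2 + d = (d)*(d^2 - 2*d + 1) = d*(d - 1)*(d - 1)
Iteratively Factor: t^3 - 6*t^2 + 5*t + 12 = (t - 3)*(t^2 - 3*t - 4) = (t - 4)*(t - 3)*(t + 1)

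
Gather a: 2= 2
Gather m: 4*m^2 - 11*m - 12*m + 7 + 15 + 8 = 4*m^2 - 23*m + 30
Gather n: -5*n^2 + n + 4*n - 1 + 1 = -5*n^2 + 5*n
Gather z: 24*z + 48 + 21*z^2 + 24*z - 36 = 21*z^2 + 48*z + 12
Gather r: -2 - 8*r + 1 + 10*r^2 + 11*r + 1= 10*r^2 + 3*r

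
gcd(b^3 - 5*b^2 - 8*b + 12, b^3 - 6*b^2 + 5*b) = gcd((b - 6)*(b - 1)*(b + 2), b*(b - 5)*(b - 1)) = b - 1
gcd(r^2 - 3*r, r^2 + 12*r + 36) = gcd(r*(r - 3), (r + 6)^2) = 1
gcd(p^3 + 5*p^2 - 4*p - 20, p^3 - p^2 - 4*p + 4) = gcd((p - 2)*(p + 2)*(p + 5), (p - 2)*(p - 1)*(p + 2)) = p^2 - 4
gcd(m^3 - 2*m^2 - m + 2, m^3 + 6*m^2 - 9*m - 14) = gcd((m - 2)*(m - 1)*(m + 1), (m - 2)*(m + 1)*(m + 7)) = m^2 - m - 2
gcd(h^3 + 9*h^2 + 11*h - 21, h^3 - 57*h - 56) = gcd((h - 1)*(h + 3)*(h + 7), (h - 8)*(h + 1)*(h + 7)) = h + 7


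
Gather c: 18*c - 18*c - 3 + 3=0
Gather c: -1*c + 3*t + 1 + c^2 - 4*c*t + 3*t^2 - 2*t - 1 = c^2 + c*(-4*t - 1) + 3*t^2 + t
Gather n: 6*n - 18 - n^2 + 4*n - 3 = -n^2 + 10*n - 21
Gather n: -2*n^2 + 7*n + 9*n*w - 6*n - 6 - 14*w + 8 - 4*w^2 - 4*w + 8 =-2*n^2 + n*(9*w + 1) - 4*w^2 - 18*w + 10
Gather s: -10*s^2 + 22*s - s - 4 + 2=-10*s^2 + 21*s - 2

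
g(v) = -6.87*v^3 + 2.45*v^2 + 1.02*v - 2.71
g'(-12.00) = -3025.62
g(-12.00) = 12209.21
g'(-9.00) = -1712.49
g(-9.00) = 5194.79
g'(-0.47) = -5.84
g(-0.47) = -1.93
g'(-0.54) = -7.64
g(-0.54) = -1.46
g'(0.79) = -7.97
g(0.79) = -3.76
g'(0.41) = -0.44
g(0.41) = -2.35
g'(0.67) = -4.95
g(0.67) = -2.99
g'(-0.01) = 0.97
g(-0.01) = -2.72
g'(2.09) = -78.77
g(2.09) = -52.59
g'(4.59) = -410.70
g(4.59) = -610.76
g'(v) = -20.61*v^2 + 4.9*v + 1.02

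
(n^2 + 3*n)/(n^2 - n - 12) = n/(n - 4)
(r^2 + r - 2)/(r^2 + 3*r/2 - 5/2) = 2*(r + 2)/(2*r + 5)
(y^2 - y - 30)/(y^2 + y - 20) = (y - 6)/(y - 4)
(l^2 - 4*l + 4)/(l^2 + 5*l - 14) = (l - 2)/(l + 7)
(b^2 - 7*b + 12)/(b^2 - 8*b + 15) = (b - 4)/(b - 5)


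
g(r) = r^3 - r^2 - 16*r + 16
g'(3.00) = 5.00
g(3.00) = -14.00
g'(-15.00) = 689.00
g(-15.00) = -3344.00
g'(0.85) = -15.53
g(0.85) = 2.29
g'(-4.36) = 49.75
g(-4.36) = -16.13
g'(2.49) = -2.38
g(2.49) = -14.60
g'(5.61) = 67.20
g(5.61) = 71.33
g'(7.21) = 125.53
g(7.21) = 223.46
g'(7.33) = 130.53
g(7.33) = 238.82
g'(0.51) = -16.24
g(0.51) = 7.71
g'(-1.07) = -10.43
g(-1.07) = 30.75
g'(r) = 3*r^2 - 2*r - 16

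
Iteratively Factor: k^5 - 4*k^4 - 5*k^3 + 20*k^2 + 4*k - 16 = (k - 4)*(k^4 - 5*k^2 + 4) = (k - 4)*(k + 1)*(k^3 - k^2 - 4*k + 4) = (k - 4)*(k - 2)*(k + 1)*(k^2 + k - 2) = (k - 4)*(k - 2)*(k + 1)*(k + 2)*(k - 1)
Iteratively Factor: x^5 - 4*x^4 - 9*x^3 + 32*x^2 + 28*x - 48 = (x - 1)*(x^4 - 3*x^3 - 12*x^2 + 20*x + 48) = (x - 4)*(x - 1)*(x^3 + x^2 - 8*x - 12) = (x - 4)*(x - 1)*(x + 2)*(x^2 - x - 6) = (x - 4)*(x - 1)*(x + 2)^2*(x - 3)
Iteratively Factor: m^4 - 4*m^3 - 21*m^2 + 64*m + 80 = (m - 4)*(m^3 - 21*m - 20) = (m - 4)*(m + 4)*(m^2 - 4*m - 5) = (m - 5)*(m - 4)*(m + 4)*(m + 1)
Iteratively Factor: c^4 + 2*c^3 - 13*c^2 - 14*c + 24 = (c + 4)*(c^3 - 2*c^2 - 5*c + 6) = (c - 3)*(c + 4)*(c^2 + c - 2) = (c - 3)*(c - 1)*(c + 4)*(c + 2)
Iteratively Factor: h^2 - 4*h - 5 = (h + 1)*(h - 5)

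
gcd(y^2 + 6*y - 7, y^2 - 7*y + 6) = y - 1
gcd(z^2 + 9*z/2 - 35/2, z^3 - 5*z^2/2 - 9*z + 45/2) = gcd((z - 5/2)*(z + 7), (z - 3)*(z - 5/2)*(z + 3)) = z - 5/2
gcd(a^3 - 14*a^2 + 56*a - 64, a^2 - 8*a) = a - 8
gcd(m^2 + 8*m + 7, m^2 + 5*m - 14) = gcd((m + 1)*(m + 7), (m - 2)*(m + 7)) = m + 7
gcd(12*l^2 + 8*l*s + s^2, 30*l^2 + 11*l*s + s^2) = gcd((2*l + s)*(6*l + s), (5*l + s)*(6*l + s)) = 6*l + s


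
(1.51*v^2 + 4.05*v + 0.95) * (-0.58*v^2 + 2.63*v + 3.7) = -0.8758*v^4 + 1.6223*v^3 + 15.6875*v^2 + 17.4835*v + 3.515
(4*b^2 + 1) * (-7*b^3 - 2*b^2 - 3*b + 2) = -28*b^5 - 8*b^4 - 19*b^3 + 6*b^2 - 3*b + 2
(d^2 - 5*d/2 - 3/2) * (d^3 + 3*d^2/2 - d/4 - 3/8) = d^5 - d^4 - 11*d^3/2 - 2*d^2 + 21*d/16 + 9/16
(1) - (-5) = 6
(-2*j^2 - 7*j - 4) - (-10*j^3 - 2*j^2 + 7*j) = 10*j^3 - 14*j - 4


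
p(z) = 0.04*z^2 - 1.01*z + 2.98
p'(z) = 0.08*z - 1.01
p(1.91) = 1.20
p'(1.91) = -0.86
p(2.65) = 0.58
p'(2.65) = -0.80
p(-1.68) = 4.79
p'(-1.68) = -1.14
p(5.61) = -1.43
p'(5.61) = -0.56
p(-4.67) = 8.57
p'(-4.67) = -1.38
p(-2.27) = 5.48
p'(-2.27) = -1.19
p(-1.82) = 4.95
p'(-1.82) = -1.16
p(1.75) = 1.34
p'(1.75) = -0.87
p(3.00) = 0.31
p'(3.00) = -0.77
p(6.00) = -1.64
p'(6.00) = -0.53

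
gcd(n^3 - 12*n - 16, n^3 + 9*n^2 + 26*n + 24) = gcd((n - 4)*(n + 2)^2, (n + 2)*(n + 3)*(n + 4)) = n + 2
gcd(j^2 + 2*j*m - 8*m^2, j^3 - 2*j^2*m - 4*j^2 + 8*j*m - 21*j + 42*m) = j - 2*m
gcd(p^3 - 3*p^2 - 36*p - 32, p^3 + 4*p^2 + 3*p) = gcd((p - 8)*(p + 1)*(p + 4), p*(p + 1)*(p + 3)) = p + 1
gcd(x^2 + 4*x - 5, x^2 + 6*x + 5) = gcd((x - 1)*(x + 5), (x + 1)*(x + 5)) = x + 5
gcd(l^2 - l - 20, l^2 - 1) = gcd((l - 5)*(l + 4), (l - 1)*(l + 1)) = 1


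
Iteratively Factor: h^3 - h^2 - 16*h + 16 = (h - 1)*(h^2 - 16) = (h - 4)*(h - 1)*(h + 4)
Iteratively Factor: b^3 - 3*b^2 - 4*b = (b + 1)*(b^2 - 4*b) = (b - 4)*(b + 1)*(b)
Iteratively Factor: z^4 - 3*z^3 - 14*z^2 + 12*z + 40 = (z - 5)*(z^3 + 2*z^2 - 4*z - 8) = (z - 5)*(z + 2)*(z^2 - 4) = (z - 5)*(z - 2)*(z + 2)*(z + 2)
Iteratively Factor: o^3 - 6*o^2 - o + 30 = (o + 2)*(o^2 - 8*o + 15) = (o - 5)*(o + 2)*(o - 3)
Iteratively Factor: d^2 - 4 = (d + 2)*(d - 2)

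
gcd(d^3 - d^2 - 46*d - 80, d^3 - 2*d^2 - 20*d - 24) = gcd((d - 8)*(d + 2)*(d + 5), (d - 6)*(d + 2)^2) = d + 2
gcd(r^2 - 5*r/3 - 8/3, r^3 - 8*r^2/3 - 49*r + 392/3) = r - 8/3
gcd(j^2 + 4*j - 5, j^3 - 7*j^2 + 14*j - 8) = j - 1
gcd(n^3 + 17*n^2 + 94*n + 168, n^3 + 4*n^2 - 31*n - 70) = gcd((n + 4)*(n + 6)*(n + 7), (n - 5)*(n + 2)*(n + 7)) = n + 7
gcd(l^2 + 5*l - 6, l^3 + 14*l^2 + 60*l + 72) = l + 6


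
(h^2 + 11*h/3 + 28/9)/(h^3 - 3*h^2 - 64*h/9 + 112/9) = (3*h + 4)/(3*h^2 - 16*h + 16)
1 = 1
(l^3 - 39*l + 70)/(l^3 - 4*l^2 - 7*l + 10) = (l^2 + 5*l - 14)/(l^2 + l - 2)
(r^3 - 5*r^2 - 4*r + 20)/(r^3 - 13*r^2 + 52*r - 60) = (r + 2)/(r - 6)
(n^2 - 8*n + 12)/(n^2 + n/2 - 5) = 2*(n - 6)/(2*n + 5)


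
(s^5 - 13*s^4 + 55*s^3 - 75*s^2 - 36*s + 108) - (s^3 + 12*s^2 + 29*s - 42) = s^5 - 13*s^4 + 54*s^3 - 87*s^2 - 65*s + 150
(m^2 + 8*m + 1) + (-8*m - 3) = m^2 - 2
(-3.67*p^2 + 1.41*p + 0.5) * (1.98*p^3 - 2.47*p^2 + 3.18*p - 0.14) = -7.2666*p^5 + 11.8567*p^4 - 14.1633*p^3 + 3.7626*p^2 + 1.3926*p - 0.07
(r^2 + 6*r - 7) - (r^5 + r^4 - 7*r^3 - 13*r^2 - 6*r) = -r^5 - r^4 + 7*r^3 + 14*r^2 + 12*r - 7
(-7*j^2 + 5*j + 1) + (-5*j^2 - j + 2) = -12*j^2 + 4*j + 3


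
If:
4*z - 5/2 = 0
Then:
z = 5/8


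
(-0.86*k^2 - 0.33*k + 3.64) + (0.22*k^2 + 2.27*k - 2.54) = -0.64*k^2 + 1.94*k + 1.1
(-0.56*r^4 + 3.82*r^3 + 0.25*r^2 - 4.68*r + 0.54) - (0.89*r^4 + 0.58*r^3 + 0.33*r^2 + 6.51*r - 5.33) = -1.45*r^4 + 3.24*r^3 - 0.08*r^2 - 11.19*r + 5.87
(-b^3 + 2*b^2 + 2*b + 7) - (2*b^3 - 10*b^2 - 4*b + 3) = -3*b^3 + 12*b^2 + 6*b + 4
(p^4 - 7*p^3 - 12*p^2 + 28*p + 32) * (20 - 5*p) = -5*p^5 + 55*p^4 - 80*p^3 - 380*p^2 + 400*p + 640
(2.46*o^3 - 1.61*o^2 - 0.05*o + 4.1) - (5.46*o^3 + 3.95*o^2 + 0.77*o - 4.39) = -3.0*o^3 - 5.56*o^2 - 0.82*o + 8.49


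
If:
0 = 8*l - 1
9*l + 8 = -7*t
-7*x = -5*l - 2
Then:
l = 1/8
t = -73/56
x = 3/8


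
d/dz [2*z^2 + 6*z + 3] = 4*z + 6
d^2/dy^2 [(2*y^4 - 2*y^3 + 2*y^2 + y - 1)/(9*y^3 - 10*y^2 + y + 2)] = 2*(164*y^6 + 129*y^5 - 708*y^4 + 569*y^3 - 279*y^2 + 120*y - 15)/(729*y^9 - 2430*y^8 + 2943*y^7 - 1054*y^6 - 753*y^5 + 678*y^4 - 11*y^3 - 114*y^2 + 12*y + 8)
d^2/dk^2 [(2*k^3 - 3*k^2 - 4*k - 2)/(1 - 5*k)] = 2*(-50*k^3 + 30*k^2 - 6*k + 73)/(125*k^3 - 75*k^2 + 15*k - 1)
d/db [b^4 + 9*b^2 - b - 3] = 4*b^3 + 18*b - 1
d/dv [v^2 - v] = 2*v - 1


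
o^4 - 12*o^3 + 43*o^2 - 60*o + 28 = (o - 7)*(o - 2)^2*(o - 1)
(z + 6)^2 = z^2 + 12*z + 36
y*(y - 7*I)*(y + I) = y^3 - 6*I*y^2 + 7*y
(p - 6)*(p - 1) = p^2 - 7*p + 6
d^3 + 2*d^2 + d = d*(d + 1)^2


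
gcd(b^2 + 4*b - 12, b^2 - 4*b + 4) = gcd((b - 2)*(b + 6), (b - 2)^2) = b - 2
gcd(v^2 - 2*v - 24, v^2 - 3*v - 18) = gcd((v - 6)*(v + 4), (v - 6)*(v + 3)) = v - 6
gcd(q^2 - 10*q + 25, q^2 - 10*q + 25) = q^2 - 10*q + 25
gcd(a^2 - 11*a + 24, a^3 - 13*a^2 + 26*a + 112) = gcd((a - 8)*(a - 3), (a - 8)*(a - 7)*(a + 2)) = a - 8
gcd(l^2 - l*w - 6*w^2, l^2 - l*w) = 1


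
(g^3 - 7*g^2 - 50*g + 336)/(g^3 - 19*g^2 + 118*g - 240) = (g + 7)/(g - 5)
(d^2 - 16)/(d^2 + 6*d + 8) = (d - 4)/(d + 2)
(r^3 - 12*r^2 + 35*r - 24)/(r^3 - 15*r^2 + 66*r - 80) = (r^2 - 4*r + 3)/(r^2 - 7*r + 10)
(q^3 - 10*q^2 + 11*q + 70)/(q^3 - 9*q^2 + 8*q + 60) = (q - 7)/(q - 6)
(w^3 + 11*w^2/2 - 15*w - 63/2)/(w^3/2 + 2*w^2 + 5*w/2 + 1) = (2*w^3 + 11*w^2 - 30*w - 63)/(w^3 + 4*w^2 + 5*w + 2)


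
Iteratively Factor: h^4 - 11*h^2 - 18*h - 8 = (h + 1)*(h^3 - h^2 - 10*h - 8) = (h + 1)*(h + 2)*(h^2 - 3*h - 4) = (h - 4)*(h + 1)*(h + 2)*(h + 1)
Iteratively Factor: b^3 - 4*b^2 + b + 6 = (b - 2)*(b^2 - 2*b - 3) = (b - 3)*(b - 2)*(b + 1)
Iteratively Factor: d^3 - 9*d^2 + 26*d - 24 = (d - 2)*(d^2 - 7*d + 12) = (d - 3)*(d - 2)*(d - 4)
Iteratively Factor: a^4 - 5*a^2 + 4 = (a + 2)*(a^3 - 2*a^2 - a + 2) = (a - 2)*(a + 2)*(a^2 - 1) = (a - 2)*(a + 1)*(a + 2)*(a - 1)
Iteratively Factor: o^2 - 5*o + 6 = (o - 2)*(o - 3)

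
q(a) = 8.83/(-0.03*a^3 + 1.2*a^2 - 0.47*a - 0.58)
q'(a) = 8.83*(0.09*a^2 - 2.4*a + 0.47)/(-0.03*a^3 + 1.2*a^2 - 0.47*a - 0.58)^2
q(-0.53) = 829.40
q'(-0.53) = 137679.12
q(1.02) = 56.15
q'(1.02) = -672.94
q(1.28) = 12.24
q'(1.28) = -41.63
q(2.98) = 1.12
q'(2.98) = -0.84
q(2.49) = 1.69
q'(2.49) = -1.60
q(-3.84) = 0.43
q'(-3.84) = 0.23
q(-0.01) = -15.35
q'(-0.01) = 13.19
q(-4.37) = 0.33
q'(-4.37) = 0.15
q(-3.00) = 0.71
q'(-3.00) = 0.48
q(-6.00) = 0.17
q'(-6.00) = 0.06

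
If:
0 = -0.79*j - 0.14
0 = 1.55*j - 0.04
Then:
No Solution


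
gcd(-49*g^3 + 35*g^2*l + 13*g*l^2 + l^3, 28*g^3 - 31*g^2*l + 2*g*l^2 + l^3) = 7*g^2 - 6*g*l - l^2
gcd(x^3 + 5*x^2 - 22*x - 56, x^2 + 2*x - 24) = x - 4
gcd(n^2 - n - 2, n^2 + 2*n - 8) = n - 2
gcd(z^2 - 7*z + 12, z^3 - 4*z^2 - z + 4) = z - 4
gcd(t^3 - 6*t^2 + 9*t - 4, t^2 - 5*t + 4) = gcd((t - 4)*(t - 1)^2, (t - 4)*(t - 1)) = t^2 - 5*t + 4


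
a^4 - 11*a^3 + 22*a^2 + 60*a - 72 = (a - 6)^2*(a - 1)*(a + 2)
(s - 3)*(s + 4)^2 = s^3 + 5*s^2 - 8*s - 48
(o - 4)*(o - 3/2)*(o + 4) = o^3 - 3*o^2/2 - 16*o + 24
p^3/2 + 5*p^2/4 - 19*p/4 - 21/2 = (p/2 + 1)*(p - 3)*(p + 7/2)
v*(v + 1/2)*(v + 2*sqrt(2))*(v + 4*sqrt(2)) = v^4 + v^3/2 + 6*sqrt(2)*v^3 + 3*sqrt(2)*v^2 + 16*v^2 + 8*v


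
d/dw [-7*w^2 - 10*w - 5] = -14*w - 10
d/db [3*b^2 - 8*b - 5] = 6*b - 8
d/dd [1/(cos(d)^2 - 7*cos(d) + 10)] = (2*cos(d) - 7)*sin(d)/(cos(d)^2 - 7*cos(d) + 10)^2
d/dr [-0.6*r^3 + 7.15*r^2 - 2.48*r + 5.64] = -1.8*r^2 + 14.3*r - 2.48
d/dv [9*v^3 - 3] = 27*v^2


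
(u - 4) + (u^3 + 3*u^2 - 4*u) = u^3 + 3*u^2 - 3*u - 4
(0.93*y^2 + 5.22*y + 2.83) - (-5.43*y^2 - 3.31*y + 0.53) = 6.36*y^2 + 8.53*y + 2.3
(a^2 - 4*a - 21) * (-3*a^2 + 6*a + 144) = -3*a^4 + 18*a^3 + 183*a^2 - 702*a - 3024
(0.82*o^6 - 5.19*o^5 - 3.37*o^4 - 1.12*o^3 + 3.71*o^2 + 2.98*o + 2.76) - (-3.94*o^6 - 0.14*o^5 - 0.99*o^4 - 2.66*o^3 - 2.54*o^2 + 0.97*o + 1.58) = 4.76*o^6 - 5.05*o^5 - 2.38*o^4 + 1.54*o^3 + 6.25*o^2 + 2.01*o + 1.18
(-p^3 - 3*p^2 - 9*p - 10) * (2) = -2*p^3 - 6*p^2 - 18*p - 20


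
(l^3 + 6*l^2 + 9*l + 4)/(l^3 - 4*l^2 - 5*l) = (l^2 + 5*l + 4)/(l*(l - 5))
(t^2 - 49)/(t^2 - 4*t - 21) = (t + 7)/(t + 3)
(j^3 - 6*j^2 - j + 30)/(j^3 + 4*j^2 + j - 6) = (j^2 - 8*j + 15)/(j^2 + 2*j - 3)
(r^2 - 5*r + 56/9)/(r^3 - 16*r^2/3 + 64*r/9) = (3*r - 7)/(r*(3*r - 8))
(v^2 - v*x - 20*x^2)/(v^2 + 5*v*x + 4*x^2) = (v - 5*x)/(v + x)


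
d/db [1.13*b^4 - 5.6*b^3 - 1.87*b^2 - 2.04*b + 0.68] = 4.52*b^3 - 16.8*b^2 - 3.74*b - 2.04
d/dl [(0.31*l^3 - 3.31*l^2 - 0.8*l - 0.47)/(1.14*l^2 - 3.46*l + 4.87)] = (0.3534*l^4 - 2.1452*l^3 + 16.8937*l^2 - 31.1678*l - 5.5222)/(1.2996*l^4 - 7.8888*l^3 + 23.0752*l^2 - 33.7004*l + 23.7169)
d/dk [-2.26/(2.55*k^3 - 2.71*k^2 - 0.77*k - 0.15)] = (17.289*k^2 - 12.2492*k - 1.7402)/(-2.55*k^3 + 2.71*k^2 + 0.77*k + 0.15)^2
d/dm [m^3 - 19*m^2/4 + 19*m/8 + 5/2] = 3*m^2 - 19*m/2 + 19/8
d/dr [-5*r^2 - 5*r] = -10*r - 5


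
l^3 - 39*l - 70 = (l - 7)*(l + 2)*(l + 5)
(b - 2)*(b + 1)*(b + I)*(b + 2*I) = b^4 - b^3 + 3*I*b^3 - 4*b^2 - 3*I*b^2 + 2*b - 6*I*b + 4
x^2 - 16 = (x - 4)*(x + 4)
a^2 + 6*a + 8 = (a + 2)*(a + 4)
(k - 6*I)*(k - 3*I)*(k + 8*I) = k^3 - I*k^2 + 54*k - 144*I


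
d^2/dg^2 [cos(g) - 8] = -cos(g)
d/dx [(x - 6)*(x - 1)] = 2*x - 7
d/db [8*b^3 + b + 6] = 24*b^2 + 1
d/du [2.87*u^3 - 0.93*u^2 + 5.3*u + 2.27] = 8.61*u^2 - 1.86*u + 5.3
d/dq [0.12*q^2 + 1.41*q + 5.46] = 0.24*q + 1.41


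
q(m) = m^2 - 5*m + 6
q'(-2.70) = -10.40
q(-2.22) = 22.03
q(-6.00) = 72.00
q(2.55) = -0.25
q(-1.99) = 19.91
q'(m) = 2*m - 5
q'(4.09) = 3.18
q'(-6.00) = -17.00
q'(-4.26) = -13.52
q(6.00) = 12.00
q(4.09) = 2.28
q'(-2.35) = -9.70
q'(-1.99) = -8.98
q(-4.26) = 45.45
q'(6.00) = 7.00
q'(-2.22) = -9.44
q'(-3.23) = -11.46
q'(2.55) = 0.10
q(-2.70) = 26.79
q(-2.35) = 23.27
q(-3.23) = 32.58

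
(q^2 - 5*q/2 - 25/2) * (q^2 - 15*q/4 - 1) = q^4 - 25*q^3/4 - 33*q^2/8 + 395*q/8 + 25/2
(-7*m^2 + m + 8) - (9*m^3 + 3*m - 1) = -9*m^3 - 7*m^2 - 2*m + 9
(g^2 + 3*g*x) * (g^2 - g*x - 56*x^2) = g^4 + 2*g^3*x - 59*g^2*x^2 - 168*g*x^3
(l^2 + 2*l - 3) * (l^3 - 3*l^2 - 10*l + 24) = l^5 - l^4 - 19*l^3 + 13*l^2 + 78*l - 72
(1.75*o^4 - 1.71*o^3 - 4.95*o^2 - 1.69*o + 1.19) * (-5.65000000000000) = -9.8875*o^4 + 9.6615*o^3 + 27.9675*o^2 + 9.5485*o - 6.7235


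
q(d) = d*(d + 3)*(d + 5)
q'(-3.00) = -6.00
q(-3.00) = 0.00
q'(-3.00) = -6.00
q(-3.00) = 0.00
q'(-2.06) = -5.23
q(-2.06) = -5.69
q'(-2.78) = -6.29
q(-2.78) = -1.36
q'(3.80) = 119.12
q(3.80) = 227.39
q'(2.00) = 59.00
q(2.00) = 70.00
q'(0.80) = 29.72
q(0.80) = 17.63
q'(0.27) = 19.54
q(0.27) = 4.65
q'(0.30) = 20.07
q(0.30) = 5.25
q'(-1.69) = -3.47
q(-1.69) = -7.33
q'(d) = d*(d + 3) + d*(d + 5) + (d + 3)*(d + 5) = 3*d^2 + 16*d + 15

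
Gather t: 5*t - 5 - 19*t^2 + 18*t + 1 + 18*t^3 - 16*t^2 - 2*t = 18*t^3 - 35*t^2 + 21*t - 4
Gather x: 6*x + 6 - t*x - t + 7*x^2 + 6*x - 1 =-t + 7*x^2 + x*(12 - t) + 5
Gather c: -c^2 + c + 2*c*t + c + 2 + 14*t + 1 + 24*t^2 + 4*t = -c^2 + c*(2*t + 2) + 24*t^2 + 18*t + 3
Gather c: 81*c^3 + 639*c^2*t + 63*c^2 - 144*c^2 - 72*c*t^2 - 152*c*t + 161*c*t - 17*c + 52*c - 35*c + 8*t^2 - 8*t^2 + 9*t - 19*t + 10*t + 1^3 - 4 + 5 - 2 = 81*c^3 + c^2*(639*t - 81) + c*(-72*t^2 + 9*t)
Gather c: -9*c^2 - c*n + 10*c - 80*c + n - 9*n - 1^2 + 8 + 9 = -9*c^2 + c*(-n - 70) - 8*n + 16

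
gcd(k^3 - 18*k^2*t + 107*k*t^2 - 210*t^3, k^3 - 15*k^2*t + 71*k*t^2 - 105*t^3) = k^2 - 12*k*t + 35*t^2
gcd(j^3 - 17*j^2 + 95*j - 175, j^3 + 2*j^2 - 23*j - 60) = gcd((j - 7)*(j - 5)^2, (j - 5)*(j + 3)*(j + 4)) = j - 5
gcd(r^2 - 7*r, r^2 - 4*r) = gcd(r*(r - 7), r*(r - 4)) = r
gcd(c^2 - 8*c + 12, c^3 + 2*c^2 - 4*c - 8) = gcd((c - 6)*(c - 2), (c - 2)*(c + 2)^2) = c - 2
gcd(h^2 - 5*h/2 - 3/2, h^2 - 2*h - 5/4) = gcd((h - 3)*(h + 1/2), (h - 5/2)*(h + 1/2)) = h + 1/2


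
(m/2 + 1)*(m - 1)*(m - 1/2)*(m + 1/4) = m^4/2 + 3*m^3/8 - 19*m^2/16 + 3*m/16 + 1/8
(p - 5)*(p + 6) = p^2 + p - 30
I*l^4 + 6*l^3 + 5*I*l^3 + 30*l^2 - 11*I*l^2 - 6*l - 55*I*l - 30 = (l + 5)*(l - 3*I)*(l - 2*I)*(I*l + 1)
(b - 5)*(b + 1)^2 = b^3 - 3*b^2 - 9*b - 5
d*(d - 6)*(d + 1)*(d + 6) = d^4 + d^3 - 36*d^2 - 36*d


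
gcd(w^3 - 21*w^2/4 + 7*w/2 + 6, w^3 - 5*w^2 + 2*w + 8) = w^2 - 6*w + 8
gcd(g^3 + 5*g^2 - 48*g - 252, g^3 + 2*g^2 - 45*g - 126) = g^2 - g - 42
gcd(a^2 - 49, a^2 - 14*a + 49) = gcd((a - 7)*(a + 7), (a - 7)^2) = a - 7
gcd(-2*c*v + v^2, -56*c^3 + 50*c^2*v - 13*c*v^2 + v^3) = -2*c + v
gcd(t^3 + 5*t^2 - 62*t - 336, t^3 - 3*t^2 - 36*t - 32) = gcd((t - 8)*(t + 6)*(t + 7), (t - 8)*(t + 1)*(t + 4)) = t - 8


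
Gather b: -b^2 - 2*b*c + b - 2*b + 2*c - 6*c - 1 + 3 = -b^2 + b*(-2*c - 1) - 4*c + 2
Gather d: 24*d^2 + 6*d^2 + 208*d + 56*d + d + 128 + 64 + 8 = 30*d^2 + 265*d + 200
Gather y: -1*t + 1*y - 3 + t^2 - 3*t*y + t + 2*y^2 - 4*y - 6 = t^2 + 2*y^2 + y*(-3*t - 3) - 9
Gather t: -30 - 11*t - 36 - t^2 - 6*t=-t^2 - 17*t - 66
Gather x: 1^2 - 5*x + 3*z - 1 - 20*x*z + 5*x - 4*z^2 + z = -20*x*z - 4*z^2 + 4*z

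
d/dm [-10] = 0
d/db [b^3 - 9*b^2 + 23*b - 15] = 3*b^2 - 18*b + 23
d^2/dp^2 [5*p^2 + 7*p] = 10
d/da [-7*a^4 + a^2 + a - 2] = -28*a^3 + 2*a + 1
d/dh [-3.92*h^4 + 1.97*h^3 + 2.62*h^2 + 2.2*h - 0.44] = -15.68*h^3 + 5.91*h^2 + 5.24*h + 2.2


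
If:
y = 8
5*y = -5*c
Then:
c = -8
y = 8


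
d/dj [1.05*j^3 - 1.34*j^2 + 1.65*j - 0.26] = 3.15*j^2 - 2.68*j + 1.65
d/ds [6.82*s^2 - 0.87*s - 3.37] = 13.64*s - 0.87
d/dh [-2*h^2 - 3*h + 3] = -4*h - 3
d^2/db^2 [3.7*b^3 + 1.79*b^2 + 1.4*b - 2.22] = 22.2*b + 3.58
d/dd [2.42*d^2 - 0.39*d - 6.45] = 4.84*d - 0.39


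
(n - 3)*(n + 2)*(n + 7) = n^3 + 6*n^2 - 13*n - 42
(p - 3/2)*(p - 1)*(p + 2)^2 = p^4 + 3*p^3/2 - 9*p^2/2 - 4*p + 6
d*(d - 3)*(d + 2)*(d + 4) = d^4 + 3*d^3 - 10*d^2 - 24*d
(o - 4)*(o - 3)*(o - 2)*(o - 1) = o^4 - 10*o^3 + 35*o^2 - 50*o + 24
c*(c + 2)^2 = c^3 + 4*c^2 + 4*c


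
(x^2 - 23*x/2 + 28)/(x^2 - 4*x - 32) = (x - 7/2)/(x + 4)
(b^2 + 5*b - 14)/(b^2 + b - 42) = (b - 2)/(b - 6)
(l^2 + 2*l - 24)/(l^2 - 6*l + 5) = (l^2 + 2*l - 24)/(l^2 - 6*l + 5)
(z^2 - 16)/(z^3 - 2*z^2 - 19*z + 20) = (z - 4)/(z^2 - 6*z + 5)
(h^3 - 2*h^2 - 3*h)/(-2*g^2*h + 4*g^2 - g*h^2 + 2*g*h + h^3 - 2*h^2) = h*(-h^2 + 2*h + 3)/(2*g^2*h - 4*g^2 + g*h^2 - 2*g*h - h^3 + 2*h^2)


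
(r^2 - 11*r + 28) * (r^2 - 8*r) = r^4 - 19*r^3 + 116*r^2 - 224*r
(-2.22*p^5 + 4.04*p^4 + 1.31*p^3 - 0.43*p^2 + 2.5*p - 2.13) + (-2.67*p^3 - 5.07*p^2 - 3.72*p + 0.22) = -2.22*p^5 + 4.04*p^4 - 1.36*p^3 - 5.5*p^2 - 1.22*p - 1.91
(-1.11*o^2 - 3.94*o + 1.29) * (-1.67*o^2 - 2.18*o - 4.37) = 1.8537*o^4 + 8.9996*o^3 + 11.2856*o^2 + 14.4056*o - 5.6373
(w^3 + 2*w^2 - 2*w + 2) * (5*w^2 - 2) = 5*w^5 + 10*w^4 - 12*w^3 + 6*w^2 + 4*w - 4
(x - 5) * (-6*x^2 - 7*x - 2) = -6*x^3 + 23*x^2 + 33*x + 10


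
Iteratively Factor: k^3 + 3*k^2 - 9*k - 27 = (k - 3)*(k^2 + 6*k + 9) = (k - 3)*(k + 3)*(k + 3)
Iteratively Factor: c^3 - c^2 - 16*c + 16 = (c + 4)*(c^2 - 5*c + 4) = (c - 4)*(c + 4)*(c - 1)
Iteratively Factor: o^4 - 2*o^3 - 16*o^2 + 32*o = (o + 4)*(o^3 - 6*o^2 + 8*o) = (o - 4)*(o + 4)*(o^2 - 2*o) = (o - 4)*(o - 2)*(o + 4)*(o)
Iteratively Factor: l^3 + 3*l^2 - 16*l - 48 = (l + 4)*(l^2 - l - 12) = (l + 3)*(l + 4)*(l - 4)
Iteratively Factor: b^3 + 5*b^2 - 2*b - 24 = (b + 3)*(b^2 + 2*b - 8) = (b + 3)*(b + 4)*(b - 2)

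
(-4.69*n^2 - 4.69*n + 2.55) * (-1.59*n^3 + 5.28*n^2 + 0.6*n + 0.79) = 7.4571*n^5 - 17.3061*n^4 - 31.6317*n^3 + 6.9449*n^2 - 2.1751*n + 2.0145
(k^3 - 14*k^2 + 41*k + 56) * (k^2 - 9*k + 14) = k^5 - 23*k^4 + 181*k^3 - 509*k^2 + 70*k + 784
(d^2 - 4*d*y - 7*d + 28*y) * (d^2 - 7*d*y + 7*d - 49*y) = d^4 - 11*d^3*y + 28*d^2*y^2 - 49*d^2 + 539*d*y - 1372*y^2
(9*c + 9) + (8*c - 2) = 17*c + 7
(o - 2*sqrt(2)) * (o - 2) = o^2 - 2*sqrt(2)*o - 2*o + 4*sqrt(2)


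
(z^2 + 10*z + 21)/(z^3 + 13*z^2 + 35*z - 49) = (z + 3)/(z^2 + 6*z - 7)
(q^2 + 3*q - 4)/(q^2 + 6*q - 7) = (q + 4)/(q + 7)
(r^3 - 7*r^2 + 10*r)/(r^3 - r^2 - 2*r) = (r - 5)/(r + 1)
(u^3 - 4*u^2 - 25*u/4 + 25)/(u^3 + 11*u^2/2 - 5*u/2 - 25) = (u^2 - 13*u/2 + 10)/(u^2 + 3*u - 10)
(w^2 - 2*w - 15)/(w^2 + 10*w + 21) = (w - 5)/(w + 7)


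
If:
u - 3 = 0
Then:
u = 3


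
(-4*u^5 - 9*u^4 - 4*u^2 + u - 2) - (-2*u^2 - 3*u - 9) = -4*u^5 - 9*u^4 - 2*u^2 + 4*u + 7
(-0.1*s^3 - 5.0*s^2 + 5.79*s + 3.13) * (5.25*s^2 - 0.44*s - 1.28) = -0.525*s^5 - 26.206*s^4 + 32.7255*s^3 + 20.2849*s^2 - 8.7884*s - 4.0064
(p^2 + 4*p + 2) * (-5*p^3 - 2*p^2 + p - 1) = -5*p^5 - 22*p^4 - 17*p^3 - p^2 - 2*p - 2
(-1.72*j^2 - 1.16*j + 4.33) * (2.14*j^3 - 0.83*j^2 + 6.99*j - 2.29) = -3.6808*j^5 - 1.0548*j^4 - 1.7938*j^3 - 7.7635*j^2 + 32.9231*j - 9.9157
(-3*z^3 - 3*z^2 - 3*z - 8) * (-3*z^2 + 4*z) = 9*z^5 - 3*z^4 - 3*z^3 + 12*z^2 - 32*z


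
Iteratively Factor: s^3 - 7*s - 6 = (s + 1)*(s^2 - s - 6) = (s + 1)*(s + 2)*(s - 3)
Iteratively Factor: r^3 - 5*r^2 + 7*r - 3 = (r - 3)*(r^2 - 2*r + 1) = (r - 3)*(r - 1)*(r - 1)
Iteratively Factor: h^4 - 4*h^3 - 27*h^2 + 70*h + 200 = (h - 5)*(h^3 + h^2 - 22*h - 40) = (h - 5)*(h + 4)*(h^2 - 3*h - 10) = (h - 5)*(h + 2)*(h + 4)*(h - 5)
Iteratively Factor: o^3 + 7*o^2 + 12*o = (o + 4)*(o^2 + 3*o) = (o + 3)*(o + 4)*(o)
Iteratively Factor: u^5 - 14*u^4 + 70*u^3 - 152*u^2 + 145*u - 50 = (u - 1)*(u^4 - 13*u^3 + 57*u^2 - 95*u + 50) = (u - 2)*(u - 1)*(u^3 - 11*u^2 + 35*u - 25) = (u - 5)*(u - 2)*(u - 1)*(u^2 - 6*u + 5) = (u - 5)*(u - 2)*(u - 1)^2*(u - 5)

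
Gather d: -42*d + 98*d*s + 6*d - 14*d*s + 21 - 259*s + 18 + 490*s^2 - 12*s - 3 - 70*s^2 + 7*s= d*(84*s - 36) + 420*s^2 - 264*s + 36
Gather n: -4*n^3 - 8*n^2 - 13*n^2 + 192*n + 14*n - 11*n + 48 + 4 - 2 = -4*n^3 - 21*n^2 + 195*n + 50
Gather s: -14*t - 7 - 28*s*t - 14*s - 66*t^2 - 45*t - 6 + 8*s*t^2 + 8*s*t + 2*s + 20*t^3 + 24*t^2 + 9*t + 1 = s*(8*t^2 - 20*t - 12) + 20*t^3 - 42*t^2 - 50*t - 12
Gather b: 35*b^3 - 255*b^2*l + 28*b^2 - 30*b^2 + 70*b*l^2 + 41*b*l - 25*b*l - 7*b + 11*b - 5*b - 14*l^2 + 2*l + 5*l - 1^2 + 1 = 35*b^3 + b^2*(-255*l - 2) + b*(70*l^2 + 16*l - 1) - 14*l^2 + 7*l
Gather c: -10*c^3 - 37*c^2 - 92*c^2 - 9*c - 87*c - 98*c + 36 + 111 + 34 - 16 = -10*c^3 - 129*c^2 - 194*c + 165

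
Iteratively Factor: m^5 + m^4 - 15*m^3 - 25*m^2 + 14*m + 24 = (m - 4)*(m^4 + 5*m^3 + 5*m^2 - 5*m - 6) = (m - 4)*(m - 1)*(m^3 + 6*m^2 + 11*m + 6) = (m - 4)*(m - 1)*(m + 2)*(m^2 + 4*m + 3) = (m - 4)*(m - 1)*(m + 1)*(m + 2)*(m + 3)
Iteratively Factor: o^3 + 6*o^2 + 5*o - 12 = (o + 4)*(o^2 + 2*o - 3) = (o - 1)*(o + 4)*(o + 3)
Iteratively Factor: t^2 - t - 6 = (t - 3)*(t + 2)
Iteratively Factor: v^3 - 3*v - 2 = (v + 1)*(v^2 - v - 2) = (v - 2)*(v + 1)*(v + 1)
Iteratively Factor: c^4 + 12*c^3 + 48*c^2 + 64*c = (c)*(c^3 + 12*c^2 + 48*c + 64) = c*(c + 4)*(c^2 + 8*c + 16) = c*(c + 4)^2*(c + 4)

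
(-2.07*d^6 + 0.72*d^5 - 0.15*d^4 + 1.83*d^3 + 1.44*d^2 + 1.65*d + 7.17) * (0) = 0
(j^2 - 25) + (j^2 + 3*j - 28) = 2*j^2 + 3*j - 53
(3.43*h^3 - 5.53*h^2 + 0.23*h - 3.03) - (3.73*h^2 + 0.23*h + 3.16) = 3.43*h^3 - 9.26*h^2 - 6.19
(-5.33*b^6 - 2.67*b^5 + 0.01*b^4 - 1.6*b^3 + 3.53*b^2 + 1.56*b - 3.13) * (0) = 0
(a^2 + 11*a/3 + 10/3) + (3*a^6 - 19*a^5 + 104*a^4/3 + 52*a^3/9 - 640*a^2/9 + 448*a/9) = 3*a^6 - 19*a^5 + 104*a^4/3 + 52*a^3/9 - 631*a^2/9 + 481*a/9 + 10/3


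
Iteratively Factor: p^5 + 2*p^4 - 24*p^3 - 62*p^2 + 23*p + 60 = (p + 1)*(p^4 + p^3 - 25*p^2 - 37*p + 60) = (p - 5)*(p + 1)*(p^3 + 6*p^2 + 5*p - 12) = (p - 5)*(p - 1)*(p + 1)*(p^2 + 7*p + 12) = (p - 5)*(p - 1)*(p + 1)*(p + 3)*(p + 4)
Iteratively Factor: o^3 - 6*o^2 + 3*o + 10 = (o - 2)*(o^2 - 4*o - 5) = (o - 2)*(o + 1)*(o - 5)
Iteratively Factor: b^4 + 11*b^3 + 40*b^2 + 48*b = (b + 3)*(b^3 + 8*b^2 + 16*b) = b*(b + 3)*(b^2 + 8*b + 16) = b*(b + 3)*(b + 4)*(b + 4)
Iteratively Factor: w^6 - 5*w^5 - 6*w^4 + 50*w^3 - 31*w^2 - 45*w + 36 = (w - 1)*(w^5 - 4*w^4 - 10*w^3 + 40*w^2 + 9*w - 36) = (w - 4)*(w - 1)*(w^4 - 10*w^2 + 9) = (w - 4)*(w - 1)*(w + 3)*(w^3 - 3*w^2 - w + 3) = (w - 4)*(w - 3)*(w - 1)*(w + 3)*(w^2 - 1) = (w - 4)*(w - 3)*(w - 1)*(w + 1)*(w + 3)*(w - 1)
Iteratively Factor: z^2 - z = (z)*(z - 1)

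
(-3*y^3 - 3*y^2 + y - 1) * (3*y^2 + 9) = -9*y^5 - 9*y^4 - 24*y^3 - 30*y^2 + 9*y - 9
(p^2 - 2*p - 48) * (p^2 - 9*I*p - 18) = p^4 - 2*p^3 - 9*I*p^3 - 66*p^2 + 18*I*p^2 + 36*p + 432*I*p + 864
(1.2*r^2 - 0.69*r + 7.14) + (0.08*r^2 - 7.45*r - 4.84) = 1.28*r^2 - 8.14*r + 2.3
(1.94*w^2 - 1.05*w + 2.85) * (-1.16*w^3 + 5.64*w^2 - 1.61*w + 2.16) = -2.2504*w^5 + 12.1596*w^4 - 12.3514*w^3 + 21.9549*w^2 - 6.8565*w + 6.156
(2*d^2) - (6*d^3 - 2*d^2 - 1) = -6*d^3 + 4*d^2 + 1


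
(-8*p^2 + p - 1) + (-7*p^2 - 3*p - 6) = -15*p^2 - 2*p - 7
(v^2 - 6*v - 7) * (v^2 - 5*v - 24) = v^4 - 11*v^3 - v^2 + 179*v + 168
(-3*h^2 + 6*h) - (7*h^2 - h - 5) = -10*h^2 + 7*h + 5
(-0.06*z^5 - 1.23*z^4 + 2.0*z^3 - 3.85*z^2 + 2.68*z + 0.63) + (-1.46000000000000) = -0.06*z^5 - 1.23*z^4 + 2.0*z^3 - 3.85*z^2 + 2.68*z - 0.83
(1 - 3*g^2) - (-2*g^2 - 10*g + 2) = -g^2 + 10*g - 1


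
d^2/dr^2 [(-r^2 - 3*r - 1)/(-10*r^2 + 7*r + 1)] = 2*(370*r^3 + 330*r^2 - 120*r + 39)/(1000*r^6 - 2100*r^5 + 1170*r^4 + 77*r^3 - 117*r^2 - 21*r - 1)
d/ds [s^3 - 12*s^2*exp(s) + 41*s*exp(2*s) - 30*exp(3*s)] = -12*s^2*exp(s) + 3*s^2 + 82*s*exp(2*s) - 24*s*exp(s) - 90*exp(3*s) + 41*exp(2*s)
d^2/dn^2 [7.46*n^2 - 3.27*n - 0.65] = 14.9200000000000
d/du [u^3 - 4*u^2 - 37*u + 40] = 3*u^2 - 8*u - 37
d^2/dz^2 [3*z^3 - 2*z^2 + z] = 18*z - 4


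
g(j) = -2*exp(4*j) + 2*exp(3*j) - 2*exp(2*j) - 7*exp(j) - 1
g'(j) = -8*exp(4*j) + 6*exp(3*j) - 4*exp(2*j) - 7*exp(j)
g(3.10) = -464869.08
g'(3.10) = -1878911.21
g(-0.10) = -8.83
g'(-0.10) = -10.53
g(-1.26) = -3.11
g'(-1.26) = -2.22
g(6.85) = -1585765371684.98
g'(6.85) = -6344739731347.96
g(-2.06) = -1.92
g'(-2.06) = -0.95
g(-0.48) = -5.92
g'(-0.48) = -5.61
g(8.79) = -3721841412926070.00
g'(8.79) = -14887932208061000.00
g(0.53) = -25.52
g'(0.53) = -60.66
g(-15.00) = -1.00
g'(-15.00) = 0.00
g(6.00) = -52847252656.00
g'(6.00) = -211519671067.09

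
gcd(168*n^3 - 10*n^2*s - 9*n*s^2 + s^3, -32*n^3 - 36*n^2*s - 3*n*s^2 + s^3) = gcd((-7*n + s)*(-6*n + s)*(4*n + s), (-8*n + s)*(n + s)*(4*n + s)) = 4*n + s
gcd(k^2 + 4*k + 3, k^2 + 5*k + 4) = k + 1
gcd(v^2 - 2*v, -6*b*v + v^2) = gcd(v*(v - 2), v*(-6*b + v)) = v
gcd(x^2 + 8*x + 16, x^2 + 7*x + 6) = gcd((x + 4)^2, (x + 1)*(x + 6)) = 1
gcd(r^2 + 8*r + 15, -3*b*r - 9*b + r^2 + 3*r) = r + 3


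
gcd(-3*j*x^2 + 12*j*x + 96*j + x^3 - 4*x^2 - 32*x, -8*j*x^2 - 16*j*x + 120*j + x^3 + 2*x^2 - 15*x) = 1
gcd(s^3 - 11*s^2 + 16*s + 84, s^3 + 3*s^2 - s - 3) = 1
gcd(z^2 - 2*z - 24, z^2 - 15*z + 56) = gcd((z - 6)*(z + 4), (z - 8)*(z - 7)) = 1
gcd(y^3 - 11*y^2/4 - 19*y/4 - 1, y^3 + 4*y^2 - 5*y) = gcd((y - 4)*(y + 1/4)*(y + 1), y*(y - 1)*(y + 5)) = 1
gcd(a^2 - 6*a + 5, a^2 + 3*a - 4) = a - 1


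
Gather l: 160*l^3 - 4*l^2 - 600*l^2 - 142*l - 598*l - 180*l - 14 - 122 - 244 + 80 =160*l^3 - 604*l^2 - 920*l - 300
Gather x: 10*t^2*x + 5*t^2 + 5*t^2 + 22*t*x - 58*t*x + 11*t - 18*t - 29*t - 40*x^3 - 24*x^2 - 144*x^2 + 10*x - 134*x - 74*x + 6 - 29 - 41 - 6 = 10*t^2 - 36*t - 40*x^3 - 168*x^2 + x*(10*t^2 - 36*t - 198) - 70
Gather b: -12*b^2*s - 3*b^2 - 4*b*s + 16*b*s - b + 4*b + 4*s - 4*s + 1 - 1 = b^2*(-12*s - 3) + b*(12*s + 3)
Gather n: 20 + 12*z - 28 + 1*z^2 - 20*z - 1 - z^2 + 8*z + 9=0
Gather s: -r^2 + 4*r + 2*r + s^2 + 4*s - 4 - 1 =-r^2 + 6*r + s^2 + 4*s - 5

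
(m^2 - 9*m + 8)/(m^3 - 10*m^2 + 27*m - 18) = (m - 8)/(m^2 - 9*m + 18)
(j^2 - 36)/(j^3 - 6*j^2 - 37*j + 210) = (j - 6)/(j^2 - 12*j + 35)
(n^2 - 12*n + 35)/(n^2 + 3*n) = (n^2 - 12*n + 35)/(n*(n + 3))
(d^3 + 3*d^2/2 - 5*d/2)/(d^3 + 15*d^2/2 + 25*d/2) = (d - 1)/(d + 5)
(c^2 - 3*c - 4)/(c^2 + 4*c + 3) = (c - 4)/(c + 3)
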